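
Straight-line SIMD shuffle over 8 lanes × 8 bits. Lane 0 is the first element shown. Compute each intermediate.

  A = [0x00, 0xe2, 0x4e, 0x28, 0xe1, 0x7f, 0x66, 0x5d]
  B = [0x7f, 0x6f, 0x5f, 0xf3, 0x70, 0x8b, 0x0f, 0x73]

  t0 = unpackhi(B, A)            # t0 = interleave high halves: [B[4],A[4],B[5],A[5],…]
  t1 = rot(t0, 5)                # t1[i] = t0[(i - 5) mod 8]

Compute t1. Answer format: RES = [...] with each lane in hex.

  t0: 70 e1 8b 7f 0f 66 73 5d
  t1: 7f 0f 66 73 5d 70 e1 8b

RES = [0x7f, 0x0f, 0x66, 0x73, 0x5d, 0x70, 0xe1, 0x8b]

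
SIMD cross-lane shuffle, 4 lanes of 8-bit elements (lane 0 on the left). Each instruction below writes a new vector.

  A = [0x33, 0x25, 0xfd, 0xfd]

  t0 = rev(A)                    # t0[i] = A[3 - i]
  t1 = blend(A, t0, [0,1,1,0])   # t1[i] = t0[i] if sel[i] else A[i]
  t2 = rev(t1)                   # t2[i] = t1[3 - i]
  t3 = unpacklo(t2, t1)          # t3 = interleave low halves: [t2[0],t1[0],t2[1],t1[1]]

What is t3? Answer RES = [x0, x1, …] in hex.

RES = [ 0xfd  0x33  0x25  0xfd ]

  t0: fd fd 25 33
  t1: 33 fd 25 fd
  t2: fd 25 fd 33
  t3: fd 33 25 fd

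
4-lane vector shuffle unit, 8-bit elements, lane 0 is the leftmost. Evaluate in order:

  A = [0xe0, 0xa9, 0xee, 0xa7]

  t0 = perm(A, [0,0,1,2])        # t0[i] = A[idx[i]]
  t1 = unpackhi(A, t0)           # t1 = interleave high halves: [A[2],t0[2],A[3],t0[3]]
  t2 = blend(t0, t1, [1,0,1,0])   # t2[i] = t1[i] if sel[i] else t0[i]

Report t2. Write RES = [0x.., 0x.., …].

→ t0 |e0|e0|a9|ee|
→ t1 |ee|a9|a7|ee|
→ t2 |ee|e0|a7|ee|

RES = [ 0xee  0xe0  0xa7  0xee ]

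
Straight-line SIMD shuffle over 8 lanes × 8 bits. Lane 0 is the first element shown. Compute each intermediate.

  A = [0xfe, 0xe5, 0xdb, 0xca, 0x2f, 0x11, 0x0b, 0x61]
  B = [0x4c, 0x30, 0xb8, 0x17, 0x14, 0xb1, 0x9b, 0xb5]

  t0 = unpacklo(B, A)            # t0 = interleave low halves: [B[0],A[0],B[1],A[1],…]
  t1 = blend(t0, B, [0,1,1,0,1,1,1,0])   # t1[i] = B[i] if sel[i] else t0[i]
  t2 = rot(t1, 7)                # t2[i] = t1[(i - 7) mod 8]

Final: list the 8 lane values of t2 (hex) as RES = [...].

→ t0 |4c|fe|30|e5|b8|db|17|ca|
→ t1 |4c|30|b8|e5|14|b1|9b|ca|
→ t2 |30|b8|e5|14|b1|9b|ca|4c|

RES = [0x30, 0xb8, 0xe5, 0x14, 0xb1, 0x9b, 0xca, 0x4c]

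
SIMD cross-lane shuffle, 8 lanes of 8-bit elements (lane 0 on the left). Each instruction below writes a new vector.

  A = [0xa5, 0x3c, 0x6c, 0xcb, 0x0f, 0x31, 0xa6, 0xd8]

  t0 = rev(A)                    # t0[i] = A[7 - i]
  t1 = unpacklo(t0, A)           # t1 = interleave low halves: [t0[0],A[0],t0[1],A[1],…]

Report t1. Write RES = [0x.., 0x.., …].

RES = [0xd8, 0xa5, 0xa6, 0x3c, 0x31, 0x6c, 0x0f, 0xcb]

→ t0 |d8|a6|31|0f|cb|6c|3c|a5|
→ t1 |d8|a5|a6|3c|31|6c|0f|cb|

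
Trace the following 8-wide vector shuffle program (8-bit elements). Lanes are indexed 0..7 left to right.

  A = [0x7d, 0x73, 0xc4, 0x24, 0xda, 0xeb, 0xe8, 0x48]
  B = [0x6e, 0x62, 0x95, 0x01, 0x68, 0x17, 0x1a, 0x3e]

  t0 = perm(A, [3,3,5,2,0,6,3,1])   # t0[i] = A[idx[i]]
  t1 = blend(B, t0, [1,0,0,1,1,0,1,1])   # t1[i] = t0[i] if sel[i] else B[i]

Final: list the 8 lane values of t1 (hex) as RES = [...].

RES = [0x24, 0x62, 0x95, 0xc4, 0x7d, 0x17, 0x24, 0x73]

→ t0 |24|24|eb|c4|7d|e8|24|73|
→ t1 |24|62|95|c4|7d|17|24|73|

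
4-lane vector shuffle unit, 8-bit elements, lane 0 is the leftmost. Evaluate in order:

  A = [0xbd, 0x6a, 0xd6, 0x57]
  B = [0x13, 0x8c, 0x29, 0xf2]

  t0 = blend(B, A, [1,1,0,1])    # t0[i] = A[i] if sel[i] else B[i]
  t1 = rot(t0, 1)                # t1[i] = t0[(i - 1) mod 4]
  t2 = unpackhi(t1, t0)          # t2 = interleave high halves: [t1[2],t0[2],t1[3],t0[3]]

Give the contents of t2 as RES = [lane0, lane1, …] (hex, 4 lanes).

RES = [0x6a, 0x29, 0x29, 0x57]

  t0: bd 6a 29 57
  t1: 57 bd 6a 29
  t2: 6a 29 29 57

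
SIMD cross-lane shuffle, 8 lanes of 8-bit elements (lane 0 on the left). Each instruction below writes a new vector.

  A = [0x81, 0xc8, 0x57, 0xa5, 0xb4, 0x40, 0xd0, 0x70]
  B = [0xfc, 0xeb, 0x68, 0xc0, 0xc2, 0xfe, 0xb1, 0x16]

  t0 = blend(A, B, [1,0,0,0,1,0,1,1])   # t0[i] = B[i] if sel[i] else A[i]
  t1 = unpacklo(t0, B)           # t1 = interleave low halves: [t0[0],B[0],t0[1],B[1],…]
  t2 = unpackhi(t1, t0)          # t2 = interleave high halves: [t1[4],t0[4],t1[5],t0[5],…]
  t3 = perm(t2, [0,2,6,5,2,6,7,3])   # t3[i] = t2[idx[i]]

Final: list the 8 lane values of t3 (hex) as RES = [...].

RES = [ 0x57  0x68  0xc0  0xb1  0x68  0xc0  0x16  0x40 ]

t0 = [0xfc, 0xc8, 0x57, 0xa5, 0xc2, 0x40, 0xb1, 0x16]
t1 = [0xfc, 0xfc, 0xc8, 0xeb, 0x57, 0x68, 0xa5, 0xc0]
t2 = [0x57, 0xc2, 0x68, 0x40, 0xa5, 0xb1, 0xc0, 0x16]
t3 = [0x57, 0x68, 0xc0, 0xb1, 0x68, 0xc0, 0x16, 0x40]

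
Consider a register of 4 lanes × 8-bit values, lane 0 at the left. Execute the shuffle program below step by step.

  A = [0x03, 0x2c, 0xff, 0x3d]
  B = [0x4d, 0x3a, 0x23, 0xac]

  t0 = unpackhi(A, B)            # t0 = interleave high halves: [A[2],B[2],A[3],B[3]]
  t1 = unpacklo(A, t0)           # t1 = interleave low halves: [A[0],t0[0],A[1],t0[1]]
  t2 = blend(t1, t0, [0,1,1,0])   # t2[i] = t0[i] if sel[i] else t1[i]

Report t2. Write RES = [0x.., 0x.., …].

RES = [0x03, 0x23, 0x3d, 0x23]

→ t0 |ff|23|3d|ac|
→ t1 |03|ff|2c|23|
→ t2 |03|23|3d|23|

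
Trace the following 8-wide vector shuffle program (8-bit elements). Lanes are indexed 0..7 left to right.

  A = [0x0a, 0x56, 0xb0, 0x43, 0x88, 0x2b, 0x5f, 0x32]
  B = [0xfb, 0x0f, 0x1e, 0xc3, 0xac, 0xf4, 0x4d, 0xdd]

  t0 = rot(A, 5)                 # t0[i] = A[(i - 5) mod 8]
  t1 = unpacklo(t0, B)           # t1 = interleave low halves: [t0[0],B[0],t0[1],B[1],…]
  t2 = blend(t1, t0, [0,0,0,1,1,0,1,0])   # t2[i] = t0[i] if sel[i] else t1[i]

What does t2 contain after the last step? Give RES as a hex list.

RES = [0x43, 0xfb, 0x88, 0x5f, 0x32, 0x1e, 0x56, 0xc3]

→ t0 |43|88|2b|5f|32|0a|56|b0|
→ t1 |43|fb|88|0f|2b|1e|5f|c3|
→ t2 |43|fb|88|5f|32|1e|56|c3|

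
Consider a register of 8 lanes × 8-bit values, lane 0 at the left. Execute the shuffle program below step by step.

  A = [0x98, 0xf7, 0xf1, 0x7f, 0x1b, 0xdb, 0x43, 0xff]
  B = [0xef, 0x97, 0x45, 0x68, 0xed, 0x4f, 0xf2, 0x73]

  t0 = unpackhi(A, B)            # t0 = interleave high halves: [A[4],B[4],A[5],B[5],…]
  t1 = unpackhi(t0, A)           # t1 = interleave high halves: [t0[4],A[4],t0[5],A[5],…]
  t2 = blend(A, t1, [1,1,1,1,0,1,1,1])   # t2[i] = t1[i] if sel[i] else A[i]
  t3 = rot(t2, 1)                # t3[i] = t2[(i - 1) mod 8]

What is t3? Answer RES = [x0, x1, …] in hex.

RES = [0xff, 0x43, 0x1b, 0xf2, 0xdb, 0x1b, 0x43, 0x73]

t0 = [0x1b, 0xed, 0xdb, 0x4f, 0x43, 0xf2, 0xff, 0x73]
t1 = [0x43, 0x1b, 0xf2, 0xdb, 0xff, 0x43, 0x73, 0xff]
t2 = [0x43, 0x1b, 0xf2, 0xdb, 0x1b, 0x43, 0x73, 0xff]
t3 = [0xff, 0x43, 0x1b, 0xf2, 0xdb, 0x1b, 0x43, 0x73]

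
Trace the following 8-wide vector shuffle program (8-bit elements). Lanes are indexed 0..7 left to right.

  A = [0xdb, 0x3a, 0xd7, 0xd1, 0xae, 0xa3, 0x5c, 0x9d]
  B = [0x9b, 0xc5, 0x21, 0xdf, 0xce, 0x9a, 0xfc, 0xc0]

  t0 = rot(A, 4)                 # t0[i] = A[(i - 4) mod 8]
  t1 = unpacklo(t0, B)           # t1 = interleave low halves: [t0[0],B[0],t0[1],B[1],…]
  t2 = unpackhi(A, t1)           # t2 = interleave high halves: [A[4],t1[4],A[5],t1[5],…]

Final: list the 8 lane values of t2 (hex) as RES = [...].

RES = [0xae, 0x5c, 0xa3, 0x21, 0x5c, 0x9d, 0x9d, 0xdf]

  t0: ae a3 5c 9d db 3a d7 d1
  t1: ae 9b a3 c5 5c 21 9d df
  t2: ae 5c a3 21 5c 9d 9d df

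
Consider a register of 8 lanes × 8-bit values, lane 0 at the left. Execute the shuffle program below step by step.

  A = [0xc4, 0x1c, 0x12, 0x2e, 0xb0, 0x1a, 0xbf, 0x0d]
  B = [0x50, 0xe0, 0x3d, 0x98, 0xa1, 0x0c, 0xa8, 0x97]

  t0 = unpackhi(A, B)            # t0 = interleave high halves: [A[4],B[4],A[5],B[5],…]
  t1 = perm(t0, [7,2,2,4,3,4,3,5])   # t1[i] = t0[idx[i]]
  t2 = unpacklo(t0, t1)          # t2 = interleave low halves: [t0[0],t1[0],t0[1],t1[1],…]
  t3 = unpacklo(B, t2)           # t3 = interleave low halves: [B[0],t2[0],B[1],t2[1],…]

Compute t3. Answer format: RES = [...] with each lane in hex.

RES = [ 0x50  0xb0  0xe0  0x97  0x3d  0xa1  0x98  0x1a ]

→ t0 |b0|a1|1a|0c|bf|a8|0d|97|
→ t1 |97|1a|1a|bf|0c|bf|0c|a8|
→ t2 |b0|97|a1|1a|1a|1a|0c|bf|
→ t3 |50|b0|e0|97|3d|a1|98|1a|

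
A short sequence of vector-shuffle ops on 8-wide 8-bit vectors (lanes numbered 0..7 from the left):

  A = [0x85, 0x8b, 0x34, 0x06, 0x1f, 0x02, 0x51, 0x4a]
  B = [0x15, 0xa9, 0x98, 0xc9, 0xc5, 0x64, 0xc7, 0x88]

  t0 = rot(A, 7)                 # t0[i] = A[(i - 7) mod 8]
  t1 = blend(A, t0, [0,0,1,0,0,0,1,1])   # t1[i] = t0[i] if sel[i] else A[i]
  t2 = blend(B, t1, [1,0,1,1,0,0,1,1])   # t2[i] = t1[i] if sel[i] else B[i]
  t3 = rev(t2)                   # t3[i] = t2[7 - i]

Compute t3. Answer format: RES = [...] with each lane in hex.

  t0: 8b 34 06 1f 02 51 4a 85
  t1: 85 8b 06 06 1f 02 4a 85
  t2: 85 a9 06 06 c5 64 4a 85
  t3: 85 4a 64 c5 06 06 a9 85

RES = [0x85, 0x4a, 0x64, 0xc5, 0x06, 0x06, 0xa9, 0x85]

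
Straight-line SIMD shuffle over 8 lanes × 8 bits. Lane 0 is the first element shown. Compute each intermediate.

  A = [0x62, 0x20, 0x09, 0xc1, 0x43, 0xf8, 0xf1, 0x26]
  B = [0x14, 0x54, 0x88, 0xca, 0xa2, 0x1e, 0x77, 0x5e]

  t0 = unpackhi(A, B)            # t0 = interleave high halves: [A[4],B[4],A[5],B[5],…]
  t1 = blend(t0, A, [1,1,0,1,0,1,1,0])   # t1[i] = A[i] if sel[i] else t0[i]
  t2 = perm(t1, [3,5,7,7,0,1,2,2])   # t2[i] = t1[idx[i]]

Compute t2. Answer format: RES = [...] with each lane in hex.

RES = [ 0xc1  0xf8  0x5e  0x5e  0x62  0x20  0xf8  0xf8 ]

→ t0 |43|a2|f8|1e|f1|77|26|5e|
→ t1 |62|20|f8|c1|f1|f8|f1|5e|
→ t2 |c1|f8|5e|5e|62|20|f8|f8|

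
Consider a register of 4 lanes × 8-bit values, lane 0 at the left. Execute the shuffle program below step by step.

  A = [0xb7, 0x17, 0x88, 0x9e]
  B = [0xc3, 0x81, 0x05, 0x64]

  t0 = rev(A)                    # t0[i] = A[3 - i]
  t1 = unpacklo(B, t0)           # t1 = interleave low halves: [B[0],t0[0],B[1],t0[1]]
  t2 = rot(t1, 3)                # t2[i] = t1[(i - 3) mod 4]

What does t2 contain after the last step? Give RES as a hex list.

RES = [ 0x9e  0x81  0x88  0xc3 ]

  t0: 9e 88 17 b7
  t1: c3 9e 81 88
  t2: 9e 81 88 c3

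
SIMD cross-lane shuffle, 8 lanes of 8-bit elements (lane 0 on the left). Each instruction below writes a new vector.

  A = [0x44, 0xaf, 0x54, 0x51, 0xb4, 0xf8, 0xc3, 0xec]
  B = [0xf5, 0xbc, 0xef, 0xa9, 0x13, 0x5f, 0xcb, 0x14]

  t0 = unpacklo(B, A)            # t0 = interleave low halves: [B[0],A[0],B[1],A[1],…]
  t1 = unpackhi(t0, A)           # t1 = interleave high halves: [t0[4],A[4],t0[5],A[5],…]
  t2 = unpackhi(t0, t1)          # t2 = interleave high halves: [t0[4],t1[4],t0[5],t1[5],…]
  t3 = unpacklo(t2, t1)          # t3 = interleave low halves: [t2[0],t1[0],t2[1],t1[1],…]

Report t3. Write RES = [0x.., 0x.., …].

→ t0 |f5|44|bc|af|ef|54|a9|51|
→ t1 |ef|b4|54|f8|a9|c3|51|ec|
→ t2 |ef|a9|54|c3|a9|51|51|ec|
→ t3 |ef|ef|a9|b4|54|54|c3|f8|

RES = [0xef, 0xef, 0xa9, 0xb4, 0x54, 0x54, 0xc3, 0xf8]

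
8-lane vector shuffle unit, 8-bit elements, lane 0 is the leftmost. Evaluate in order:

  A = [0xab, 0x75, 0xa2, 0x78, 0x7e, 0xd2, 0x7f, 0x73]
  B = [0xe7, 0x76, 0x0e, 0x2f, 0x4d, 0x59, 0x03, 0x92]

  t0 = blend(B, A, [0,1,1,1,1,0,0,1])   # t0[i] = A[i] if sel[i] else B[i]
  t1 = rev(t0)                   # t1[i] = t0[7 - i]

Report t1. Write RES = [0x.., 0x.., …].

RES = [ 0x73  0x03  0x59  0x7e  0x78  0xa2  0x75  0xe7 ]

  t0: e7 75 a2 78 7e 59 03 73
  t1: 73 03 59 7e 78 a2 75 e7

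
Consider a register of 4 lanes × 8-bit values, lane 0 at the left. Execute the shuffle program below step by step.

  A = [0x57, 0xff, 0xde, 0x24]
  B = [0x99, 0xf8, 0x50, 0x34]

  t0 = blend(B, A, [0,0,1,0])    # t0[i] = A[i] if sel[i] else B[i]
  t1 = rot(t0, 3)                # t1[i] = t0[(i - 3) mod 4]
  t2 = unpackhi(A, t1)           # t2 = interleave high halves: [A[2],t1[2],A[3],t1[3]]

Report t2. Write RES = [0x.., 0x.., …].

t0 = [0x99, 0xf8, 0xde, 0x34]
t1 = [0xf8, 0xde, 0x34, 0x99]
t2 = [0xde, 0x34, 0x24, 0x99]

RES = [ 0xde  0x34  0x24  0x99 ]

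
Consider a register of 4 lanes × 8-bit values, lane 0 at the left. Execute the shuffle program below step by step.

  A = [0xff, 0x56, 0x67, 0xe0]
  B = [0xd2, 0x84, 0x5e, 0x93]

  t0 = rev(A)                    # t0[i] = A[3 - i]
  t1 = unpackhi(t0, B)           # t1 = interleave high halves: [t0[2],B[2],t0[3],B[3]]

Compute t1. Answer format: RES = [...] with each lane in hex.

RES = [0x56, 0x5e, 0xff, 0x93]

t0 = [0xe0, 0x67, 0x56, 0xff]
t1 = [0x56, 0x5e, 0xff, 0x93]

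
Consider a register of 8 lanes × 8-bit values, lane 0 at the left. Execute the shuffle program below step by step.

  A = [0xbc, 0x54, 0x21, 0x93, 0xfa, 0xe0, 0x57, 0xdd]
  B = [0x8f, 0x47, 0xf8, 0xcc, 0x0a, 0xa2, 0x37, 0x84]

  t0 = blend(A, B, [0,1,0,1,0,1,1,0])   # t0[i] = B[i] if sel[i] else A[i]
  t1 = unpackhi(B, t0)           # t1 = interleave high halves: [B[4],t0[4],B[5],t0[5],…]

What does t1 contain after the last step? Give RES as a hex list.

  t0: bc 47 21 cc fa a2 37 dd
  t1: 0a fa a2 a2 37 37 84 dd

RES = [0x0a, 0xfa, 0xa2, 0xa2, 0x37, 0x37, 0x84, 0xdd]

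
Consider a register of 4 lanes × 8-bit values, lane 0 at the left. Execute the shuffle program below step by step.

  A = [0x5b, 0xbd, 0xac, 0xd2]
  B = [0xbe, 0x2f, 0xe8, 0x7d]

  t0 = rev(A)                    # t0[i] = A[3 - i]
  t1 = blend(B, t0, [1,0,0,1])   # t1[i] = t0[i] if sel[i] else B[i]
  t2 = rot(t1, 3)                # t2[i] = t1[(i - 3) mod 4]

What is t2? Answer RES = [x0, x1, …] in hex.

  t0: d2 ac bd 5b
  t1: d2 2f e8 5b
  t2: 2f e8 5b d2

RES = [0x2f, 0xe8, 0x5b, 0xd2]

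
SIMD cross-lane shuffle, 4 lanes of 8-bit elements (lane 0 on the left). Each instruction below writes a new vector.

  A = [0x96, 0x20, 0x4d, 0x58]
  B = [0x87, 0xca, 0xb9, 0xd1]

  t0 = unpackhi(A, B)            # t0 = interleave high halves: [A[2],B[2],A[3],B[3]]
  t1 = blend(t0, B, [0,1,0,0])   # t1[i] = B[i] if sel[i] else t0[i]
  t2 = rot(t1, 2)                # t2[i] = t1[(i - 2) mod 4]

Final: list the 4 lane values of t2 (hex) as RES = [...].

RES = [0x58, 0xd1, 0x4d, 0xca]

t0 = [0x4d, 0xb9, 0x58, 0xd1]
t1 = [0x4d, 0xca, 0x58, 0xd1]
t2 = [0x58, 0xd1, 0x4d, 0xca]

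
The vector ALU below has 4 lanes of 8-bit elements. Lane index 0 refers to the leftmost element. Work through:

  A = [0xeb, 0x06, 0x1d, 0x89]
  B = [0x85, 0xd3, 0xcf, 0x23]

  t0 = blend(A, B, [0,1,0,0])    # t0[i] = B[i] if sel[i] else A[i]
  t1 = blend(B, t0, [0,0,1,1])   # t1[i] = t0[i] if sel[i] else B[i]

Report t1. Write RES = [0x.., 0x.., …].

RES = [0x85, 0xd3, 0x1d, 0x89]

  t0: eb d3 1d 89
  t1: 85 d3 1d 89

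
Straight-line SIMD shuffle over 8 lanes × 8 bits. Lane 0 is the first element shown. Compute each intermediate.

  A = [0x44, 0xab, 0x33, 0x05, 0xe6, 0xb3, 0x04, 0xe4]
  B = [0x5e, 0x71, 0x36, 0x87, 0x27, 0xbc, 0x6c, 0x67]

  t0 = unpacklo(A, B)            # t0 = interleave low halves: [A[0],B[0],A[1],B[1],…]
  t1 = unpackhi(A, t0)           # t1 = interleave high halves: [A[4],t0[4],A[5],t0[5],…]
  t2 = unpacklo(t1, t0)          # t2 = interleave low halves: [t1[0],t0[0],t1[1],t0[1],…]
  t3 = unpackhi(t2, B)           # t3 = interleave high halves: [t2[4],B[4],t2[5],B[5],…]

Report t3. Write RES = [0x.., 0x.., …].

RES = [0xb3, 0x27, 0xab, 0xbc, 0x36, 0x6c, 0x71, 0x67]

→ t0 |44|5e|ab|71|33|36|05|87|
→ t1 |e6|33|b3|36|04|05|e4|87|
→ t2 |e6|44|33|5e|b3|ab|36|71|
→ t3 |b3|27|ab|bc|36|6c|71|67|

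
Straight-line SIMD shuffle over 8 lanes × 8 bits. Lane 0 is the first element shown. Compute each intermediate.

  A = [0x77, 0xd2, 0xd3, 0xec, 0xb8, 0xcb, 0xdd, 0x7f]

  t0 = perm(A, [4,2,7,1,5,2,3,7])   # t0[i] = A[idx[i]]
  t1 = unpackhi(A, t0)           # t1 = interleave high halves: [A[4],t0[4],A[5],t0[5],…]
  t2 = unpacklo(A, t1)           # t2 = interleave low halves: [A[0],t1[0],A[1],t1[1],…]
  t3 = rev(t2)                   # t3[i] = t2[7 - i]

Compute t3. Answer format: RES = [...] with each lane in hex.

  t0: b8 d3 7f d2 cb d3 ec 7f
  t1: b8 cb cb d3 dd ec 7f 7f
  t2: 77 b8 d2 cb d3 cb ec d3
  t3: d3 ec cb d3 cb d2 b8 77

RES = [ 0xd3  0xec  0xcb  0xd3  0xcb  0xd2  0xb8  0x77 ]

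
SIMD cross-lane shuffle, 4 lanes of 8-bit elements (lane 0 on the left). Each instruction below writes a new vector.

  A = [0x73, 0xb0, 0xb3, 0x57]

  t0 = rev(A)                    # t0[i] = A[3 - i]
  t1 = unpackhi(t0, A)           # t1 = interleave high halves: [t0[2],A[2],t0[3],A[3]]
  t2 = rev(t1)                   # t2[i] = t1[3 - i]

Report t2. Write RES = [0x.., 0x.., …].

RES = [0x57, 0x73, 0xb3, 0xb0]

t0 = [0x57, 0xb3, 0xb0, 0x73]
t1 = [0xb0, 0xb3, 0x73, 0x57]
t2 = [0x57, 0x73, 0xb3, 0xb0]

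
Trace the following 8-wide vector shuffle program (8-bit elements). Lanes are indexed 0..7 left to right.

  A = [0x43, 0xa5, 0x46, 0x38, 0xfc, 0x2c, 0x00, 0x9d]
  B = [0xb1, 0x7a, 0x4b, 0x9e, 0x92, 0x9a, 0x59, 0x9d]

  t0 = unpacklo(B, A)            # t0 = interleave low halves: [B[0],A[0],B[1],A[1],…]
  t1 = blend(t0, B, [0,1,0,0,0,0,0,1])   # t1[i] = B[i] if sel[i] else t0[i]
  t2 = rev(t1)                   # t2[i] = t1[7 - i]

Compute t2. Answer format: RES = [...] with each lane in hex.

RES = [ 0x9d  0x9e  0x46  0x4b  0xa5  0x7a  0x7a  0xb1 ]

→ t0 |b1|43|7a|a5|4b|46|9e|38|
→ t1 |b1|7a|7a|a5|4b|46|9e|9d|
→ t2 |9d|9e|46|4b|a5|7a|7a|b1|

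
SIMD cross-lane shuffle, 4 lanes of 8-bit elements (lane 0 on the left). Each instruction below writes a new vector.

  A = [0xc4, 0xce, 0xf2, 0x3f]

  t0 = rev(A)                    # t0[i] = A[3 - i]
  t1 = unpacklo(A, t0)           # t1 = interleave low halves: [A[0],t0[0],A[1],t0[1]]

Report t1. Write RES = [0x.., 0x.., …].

RES = [0xc4, 0x3f, 0xce, 0xf2]

t0 = [0x3f, 0xf2, 0xce, 0xc4]
t1 = [0xc4, 0x3f, 0xce, 0xf2]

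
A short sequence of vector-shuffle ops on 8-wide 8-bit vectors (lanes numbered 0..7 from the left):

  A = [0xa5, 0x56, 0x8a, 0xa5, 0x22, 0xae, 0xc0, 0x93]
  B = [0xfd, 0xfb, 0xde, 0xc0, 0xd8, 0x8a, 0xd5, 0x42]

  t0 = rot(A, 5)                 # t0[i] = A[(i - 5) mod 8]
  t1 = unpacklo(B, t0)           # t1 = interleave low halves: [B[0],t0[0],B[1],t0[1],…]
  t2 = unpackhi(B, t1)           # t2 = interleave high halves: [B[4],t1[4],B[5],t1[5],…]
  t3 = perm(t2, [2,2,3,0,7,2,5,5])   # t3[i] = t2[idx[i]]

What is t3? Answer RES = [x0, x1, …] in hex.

RES = [ 0x8a  0x8a  0xae  0xd8  0xc0  0x8a  0xc0  0xc0 ]

t0 = [0xa5, 0x22, 0xae, 0xc0, 0x93, 0xa5, 0x56, 0x8a]
t1 = [0xfd, 0xa5, 0xfb, 0x22, 0xde, 0xae, 0xc0, 0xc0]
t2 = [0xd8, 0xde, 0x8a, 0xae, 0xd5, 0xc0, 0x42, 0xc0]
t3 = [0x8a, 0x8a, 0xae, 0xd8, 0xc0, 0x8a, 0xc0, 0xc0]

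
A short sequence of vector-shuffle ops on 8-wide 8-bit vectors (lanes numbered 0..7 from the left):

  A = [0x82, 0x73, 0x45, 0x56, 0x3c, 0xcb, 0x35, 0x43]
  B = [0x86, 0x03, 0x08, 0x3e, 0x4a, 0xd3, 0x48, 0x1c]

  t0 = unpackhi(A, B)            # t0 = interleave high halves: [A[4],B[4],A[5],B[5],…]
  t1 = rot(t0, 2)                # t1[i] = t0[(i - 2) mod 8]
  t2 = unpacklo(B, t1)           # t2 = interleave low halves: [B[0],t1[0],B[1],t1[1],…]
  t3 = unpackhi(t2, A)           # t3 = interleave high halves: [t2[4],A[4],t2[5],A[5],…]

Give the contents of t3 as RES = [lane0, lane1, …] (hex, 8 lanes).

RES = [0x08, 0x3c, 0x3c, 0xcb, 0x3e, 0x35, 0x4a, 0x43]

→ t0 |3c|4a|cb|d3|35|48|43|1c|
→ t1 |43|1c|3c|4a|cb|d3|35|48|
→ t2 |86|43|03|1c|08|3c|3e|4a|
→ t3 |08|3c|3c|cb|3e|35|4a|43|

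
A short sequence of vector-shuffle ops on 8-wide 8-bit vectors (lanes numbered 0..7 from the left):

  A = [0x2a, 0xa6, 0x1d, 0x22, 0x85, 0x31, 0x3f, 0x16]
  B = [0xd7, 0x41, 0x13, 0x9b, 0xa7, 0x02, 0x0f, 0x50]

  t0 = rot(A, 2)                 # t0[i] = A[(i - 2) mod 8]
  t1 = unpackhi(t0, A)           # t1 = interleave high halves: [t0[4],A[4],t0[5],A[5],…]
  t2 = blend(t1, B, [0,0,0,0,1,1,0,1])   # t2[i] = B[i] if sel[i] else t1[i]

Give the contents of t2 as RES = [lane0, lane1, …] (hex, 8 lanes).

t0 = [0x3f, 0x16, 0x2a, 0xa6, 0x1d, 0x22, 0x85, 0x31]
t1 = [0x1d, 0x85, 0x22, 0x31, 0x85, 0x3f, 0x31, 0x16]
t2 = [0x1d, 0x85, 0x22, 0x31, 0xa7, 0x02, 0x31, 0x50]

RES = [0x1d, 0x85, 0x22, 0x31, 0xa7, 0x02, 0x31, 0x50]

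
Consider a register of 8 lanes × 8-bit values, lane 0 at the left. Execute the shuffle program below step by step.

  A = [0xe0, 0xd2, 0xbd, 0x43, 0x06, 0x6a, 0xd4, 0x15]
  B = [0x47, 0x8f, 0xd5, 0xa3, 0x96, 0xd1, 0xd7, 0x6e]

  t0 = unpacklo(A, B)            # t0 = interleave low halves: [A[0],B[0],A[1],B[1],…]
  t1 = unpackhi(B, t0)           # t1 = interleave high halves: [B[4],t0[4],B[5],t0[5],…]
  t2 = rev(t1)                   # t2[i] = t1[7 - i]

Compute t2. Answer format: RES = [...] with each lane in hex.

→ t0 |e0|47|d2|8f|bd|d5|43|a3|
→ t1 |96|bd|d1|d5|d7|43|6e|a3|
→ t2 |a3|6e|43|d7|d5|d1|bd|96|

RES = [0xa3, 0x6e, 0x43, 0xd7, 0xd5, 0xd1, 0xbd, 0x96]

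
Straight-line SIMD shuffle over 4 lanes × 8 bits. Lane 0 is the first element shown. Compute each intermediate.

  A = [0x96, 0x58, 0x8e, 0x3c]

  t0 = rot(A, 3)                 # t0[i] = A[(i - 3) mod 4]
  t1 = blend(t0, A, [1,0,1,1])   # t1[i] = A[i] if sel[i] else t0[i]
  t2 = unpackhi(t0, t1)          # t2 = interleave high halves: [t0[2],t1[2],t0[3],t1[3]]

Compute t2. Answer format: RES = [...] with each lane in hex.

RES = [0x3c, 0x8e, 0x96, 0x3c]

t0 = [0x58, 0x8e, 0x3c, 0x96]
t1 = [0x96, 0x8e, 0x8e, 0x3c]
t2 = [0x3c, 0x8e, 0x96, 0x3c]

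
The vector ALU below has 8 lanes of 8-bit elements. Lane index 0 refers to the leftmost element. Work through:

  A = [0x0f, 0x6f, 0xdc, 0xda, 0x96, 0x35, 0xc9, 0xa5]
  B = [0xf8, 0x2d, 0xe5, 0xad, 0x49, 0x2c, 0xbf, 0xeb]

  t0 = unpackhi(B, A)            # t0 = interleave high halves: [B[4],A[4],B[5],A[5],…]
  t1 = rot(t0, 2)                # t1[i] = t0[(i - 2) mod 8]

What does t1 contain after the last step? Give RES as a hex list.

  t0: 49 96 2c 35 bf c9 eb a5
  t1: eb a5 49 96 2c 35 bf c9

RES = [0xeb, 0xa5, 0x49, 0x96, 0x2c, 0x35, 0xbf, 0xc9]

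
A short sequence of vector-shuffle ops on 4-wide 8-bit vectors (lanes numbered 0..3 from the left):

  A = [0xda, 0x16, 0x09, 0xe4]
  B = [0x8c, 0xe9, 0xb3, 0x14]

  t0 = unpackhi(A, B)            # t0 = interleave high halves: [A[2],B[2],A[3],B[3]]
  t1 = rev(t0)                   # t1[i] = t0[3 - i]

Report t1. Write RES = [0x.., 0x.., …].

RES = [ 0x14  0xe4  0xb3  0x09 ]

t0 = [0x09, 0xb3, 0xe4, 0x14]
t1 = [0x14, 0xe4, 0xb3, 0x09]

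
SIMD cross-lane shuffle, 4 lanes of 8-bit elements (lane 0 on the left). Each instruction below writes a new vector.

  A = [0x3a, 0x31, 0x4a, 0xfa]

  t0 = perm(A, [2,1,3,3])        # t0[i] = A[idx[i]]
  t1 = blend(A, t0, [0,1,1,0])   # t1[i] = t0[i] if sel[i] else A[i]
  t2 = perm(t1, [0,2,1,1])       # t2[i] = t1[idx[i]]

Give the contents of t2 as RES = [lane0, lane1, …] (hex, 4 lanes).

→ t0 |4a|31|fa|fa|
→ t1 |3a|31|fa|fa|
→ t2 |3a|fa|31|31|

RES = [ 0x3a  0xfa  0x31  0x31 ]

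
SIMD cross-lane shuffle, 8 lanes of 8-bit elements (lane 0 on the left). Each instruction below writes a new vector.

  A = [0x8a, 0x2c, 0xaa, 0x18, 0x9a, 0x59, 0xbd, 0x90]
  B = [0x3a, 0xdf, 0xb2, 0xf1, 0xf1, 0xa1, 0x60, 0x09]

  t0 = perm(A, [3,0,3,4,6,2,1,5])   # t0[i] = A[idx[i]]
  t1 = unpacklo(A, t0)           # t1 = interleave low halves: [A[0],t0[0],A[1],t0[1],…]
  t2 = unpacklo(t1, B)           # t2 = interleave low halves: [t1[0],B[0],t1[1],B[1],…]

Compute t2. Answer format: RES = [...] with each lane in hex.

RES = [0x8a, 0x3a, 0x18, 0xdf, 0x2c, 0xb2, 0x8a, 0xf1]

  t0: 18 8a 18 9a bd aa 2c 59
  t1: 8a 18 2c 8a aa 18 18 9a
  t2: 8a 3a 18 df 2c b2 8a f1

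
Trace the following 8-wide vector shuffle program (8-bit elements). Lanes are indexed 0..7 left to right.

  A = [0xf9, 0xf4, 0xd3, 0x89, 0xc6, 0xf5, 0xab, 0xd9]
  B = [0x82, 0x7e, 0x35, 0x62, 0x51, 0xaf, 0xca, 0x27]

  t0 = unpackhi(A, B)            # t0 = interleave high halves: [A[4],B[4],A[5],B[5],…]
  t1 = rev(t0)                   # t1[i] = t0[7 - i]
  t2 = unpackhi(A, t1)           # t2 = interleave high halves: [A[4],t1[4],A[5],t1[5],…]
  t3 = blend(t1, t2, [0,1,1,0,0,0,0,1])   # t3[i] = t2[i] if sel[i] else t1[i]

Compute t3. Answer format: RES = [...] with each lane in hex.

RES = [0x27, 0xaf, 0xf5, 0xab, 0xaf, 0xf5, 0x51, 0xc6]

  t0: c6 51 f5 af ab ca d9 27
  t1: 27 d9 ca ab af f5 51 c6
  t2: c6 af f5 f5 ab 51 d9 c6
  t3: 27 af f5 ab af f5 51 c6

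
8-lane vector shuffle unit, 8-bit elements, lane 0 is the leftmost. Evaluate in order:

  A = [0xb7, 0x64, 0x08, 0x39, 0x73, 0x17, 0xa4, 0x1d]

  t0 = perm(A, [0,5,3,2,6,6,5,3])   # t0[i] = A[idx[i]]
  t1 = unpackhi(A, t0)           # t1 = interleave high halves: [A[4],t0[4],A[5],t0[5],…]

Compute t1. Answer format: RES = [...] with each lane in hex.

  t0: b7 17 39 08 a4 a4 17 39
  t1: 73 a4 17 a4 a4 17 1d 39

RES = [ 0x73  0xa4  0x17  0xa4  0xa4  0x17  0x1d  0x39 ]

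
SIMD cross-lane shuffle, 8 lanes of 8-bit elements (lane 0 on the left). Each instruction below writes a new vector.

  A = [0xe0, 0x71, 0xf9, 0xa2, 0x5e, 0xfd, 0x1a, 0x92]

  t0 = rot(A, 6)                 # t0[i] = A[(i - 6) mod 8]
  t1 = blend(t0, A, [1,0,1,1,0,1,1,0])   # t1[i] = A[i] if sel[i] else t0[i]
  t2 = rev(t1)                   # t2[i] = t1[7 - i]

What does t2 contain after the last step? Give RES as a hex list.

RES = [ 0x71  0x1a  0xfd  0x1a  0xa2  0xf9  0xa2  0xe0 ]

t0 = [0xf9, 0xa2, 0x5e, 0xfd, 0x1a, 0x92, 0xe0, 0x71]
t1 = [0xe0, 0xa2, 0xf9, 0xa2, 0x1a, 0xfd, 0x1a, 0x71]
t2 = [0x71, 0x1a, 0xfd, 0x1a, 0xa2, 0xf9, 0xa2, 0xe0]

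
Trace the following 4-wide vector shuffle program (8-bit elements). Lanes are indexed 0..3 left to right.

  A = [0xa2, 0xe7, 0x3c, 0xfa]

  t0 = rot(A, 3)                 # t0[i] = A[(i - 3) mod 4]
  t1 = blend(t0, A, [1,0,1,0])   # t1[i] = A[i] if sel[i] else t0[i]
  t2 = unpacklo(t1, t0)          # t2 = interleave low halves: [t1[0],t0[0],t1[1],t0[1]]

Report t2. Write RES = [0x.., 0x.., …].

RES = [0xa2, 0xe7, 0x3c, 0x3c]

  t0: e7 3c fa a2
  t1: a2 3c 3c a2
  t2: a2 e7 3c 3c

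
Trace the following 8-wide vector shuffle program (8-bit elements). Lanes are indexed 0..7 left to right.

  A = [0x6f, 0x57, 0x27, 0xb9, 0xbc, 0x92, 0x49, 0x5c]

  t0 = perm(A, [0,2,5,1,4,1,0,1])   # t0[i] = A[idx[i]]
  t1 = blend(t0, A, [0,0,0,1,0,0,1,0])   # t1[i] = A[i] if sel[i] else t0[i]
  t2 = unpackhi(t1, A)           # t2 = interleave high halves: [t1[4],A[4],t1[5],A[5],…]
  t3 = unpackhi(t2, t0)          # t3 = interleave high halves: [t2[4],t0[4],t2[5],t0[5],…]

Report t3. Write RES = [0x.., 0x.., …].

t0 = [0x6f, 0x27, 0x92, 0x57, 0xbc, 0x57, 0x6f, 0x57]
t1 = [0x6f, 0x27, 0x92, 0xb9, 0xbc, 0x57, 0x49, 0x57]
t2 = [0xbc, 0xbc, 0x57, 0x92, 0x49, 0x49, 0x57, 0x5c]
t3 = [0x49, 0xbc, 0x49, 0x57, 0x57, 0x6f, 0x5c, 0x57]

RES = [0x49, 0xbc, 0x49, 0x57, 0x57, 0x6f, 0x5c, 0x57]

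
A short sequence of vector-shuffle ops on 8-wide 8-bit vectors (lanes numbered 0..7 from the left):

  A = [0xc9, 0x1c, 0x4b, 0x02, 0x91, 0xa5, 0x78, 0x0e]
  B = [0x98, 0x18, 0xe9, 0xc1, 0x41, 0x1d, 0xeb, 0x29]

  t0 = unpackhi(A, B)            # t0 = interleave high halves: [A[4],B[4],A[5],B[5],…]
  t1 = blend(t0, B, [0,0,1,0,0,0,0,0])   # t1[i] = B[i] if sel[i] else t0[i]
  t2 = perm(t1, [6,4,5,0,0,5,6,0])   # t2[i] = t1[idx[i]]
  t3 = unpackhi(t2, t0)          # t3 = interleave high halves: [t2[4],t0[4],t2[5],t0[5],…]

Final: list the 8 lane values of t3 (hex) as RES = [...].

→ t0 |91|41|a5|1d|78|eb|0e|29|
→ t1 |91|41|e9|1d|78|eb|0e|29|
→ t2 |0e|78|eb|91|91|eb|0e|91|
→ t3 |91|78|eb|eb|0e|0e|91|29|

RES = [0x91, 0x78, 0xeb, 0xeb, 0x0e, 0x0e, 0x91, 0x29]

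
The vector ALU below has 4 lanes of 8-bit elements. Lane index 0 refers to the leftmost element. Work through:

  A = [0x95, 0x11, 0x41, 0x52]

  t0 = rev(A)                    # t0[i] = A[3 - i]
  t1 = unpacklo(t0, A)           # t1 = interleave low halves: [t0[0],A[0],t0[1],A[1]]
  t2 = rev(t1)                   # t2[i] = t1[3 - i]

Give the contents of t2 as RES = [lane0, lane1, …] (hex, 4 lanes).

t0 = [0x52, 0x41, 0x11, 0x95]
t1 = [0x52, 0x95, 0x41, 0x11]
t2 = [0x11, 0x41, 0x95, 0x52]

RES = [0x11, 0x41, 0x95, 0x52]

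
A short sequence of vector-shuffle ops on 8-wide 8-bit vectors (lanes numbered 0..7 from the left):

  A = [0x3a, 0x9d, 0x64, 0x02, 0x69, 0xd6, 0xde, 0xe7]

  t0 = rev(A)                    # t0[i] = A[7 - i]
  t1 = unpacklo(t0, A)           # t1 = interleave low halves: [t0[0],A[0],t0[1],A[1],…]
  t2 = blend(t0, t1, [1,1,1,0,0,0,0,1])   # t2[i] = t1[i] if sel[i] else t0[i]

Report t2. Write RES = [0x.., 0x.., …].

  t0: e7 de d6 69 02 64 9d 3a
  t1: e7 3a de 9d d6 64 69 02
  t2: e7 3a de 69 02 64 9d 02

RES = [0xe7, 0x3a, 0xde, 0x69, 0x02, 0x64, 0x9d, 0x02]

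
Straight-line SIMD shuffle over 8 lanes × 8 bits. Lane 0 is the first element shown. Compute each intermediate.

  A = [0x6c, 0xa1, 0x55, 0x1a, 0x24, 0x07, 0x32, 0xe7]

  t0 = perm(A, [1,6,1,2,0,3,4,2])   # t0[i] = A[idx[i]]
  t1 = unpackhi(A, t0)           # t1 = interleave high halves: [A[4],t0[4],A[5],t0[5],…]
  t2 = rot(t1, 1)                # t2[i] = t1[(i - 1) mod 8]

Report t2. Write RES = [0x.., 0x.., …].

RES = [0x55, 0x24, 0x6c, 0x07, 0x1a, 0x32, 0x24, 0xe7]

  t0: a1 32 a1 55 6c 1a 24 55
  t1: 24 6c 07 1a 32 24 e7 55
  t2: 55 24 6c 07 1a 32 24 e7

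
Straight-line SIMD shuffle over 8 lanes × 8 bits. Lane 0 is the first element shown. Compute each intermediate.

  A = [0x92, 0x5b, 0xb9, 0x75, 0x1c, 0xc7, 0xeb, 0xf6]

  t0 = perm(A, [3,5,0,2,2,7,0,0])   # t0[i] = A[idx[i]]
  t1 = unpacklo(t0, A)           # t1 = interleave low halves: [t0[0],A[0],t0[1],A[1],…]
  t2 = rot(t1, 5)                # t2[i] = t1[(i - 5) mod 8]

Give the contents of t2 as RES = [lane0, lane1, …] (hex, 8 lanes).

RES = [ 0x5b  0x92  0xb9  0xb9  0x75  0x75  0x92  0xc7 ]

  t0: 75 c7 92 b9 b9 f6 92 92
  t1: 75 92 c7 5b 92 b9 b9 75
  t2: 5b 92 b9 b9 75 75 92 c7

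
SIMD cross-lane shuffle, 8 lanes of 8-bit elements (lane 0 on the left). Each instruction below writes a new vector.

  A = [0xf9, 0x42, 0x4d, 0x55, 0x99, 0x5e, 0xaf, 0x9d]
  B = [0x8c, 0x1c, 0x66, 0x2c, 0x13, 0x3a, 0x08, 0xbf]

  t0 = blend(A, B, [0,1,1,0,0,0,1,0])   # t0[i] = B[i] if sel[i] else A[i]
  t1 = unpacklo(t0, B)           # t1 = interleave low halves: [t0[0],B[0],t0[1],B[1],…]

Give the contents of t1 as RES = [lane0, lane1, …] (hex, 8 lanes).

RES = [0xf9, 0x8c, 0x1c, 0x1c, 0x66, 0x66, 0x55, 0x2c]

  t0: f9 1c 66 55 99 5e 08 9d
  t1: f9 8c 1c 1c 66 66 55 2c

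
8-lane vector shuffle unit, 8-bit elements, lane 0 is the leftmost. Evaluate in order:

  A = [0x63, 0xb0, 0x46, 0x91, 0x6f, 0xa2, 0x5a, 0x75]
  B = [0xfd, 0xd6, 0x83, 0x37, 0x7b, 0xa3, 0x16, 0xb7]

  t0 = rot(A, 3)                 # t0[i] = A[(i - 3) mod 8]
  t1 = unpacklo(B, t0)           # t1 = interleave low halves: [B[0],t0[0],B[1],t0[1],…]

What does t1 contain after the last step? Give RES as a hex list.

t0 = [0xa2, 0x5a, 0x75, 0x63, 0xb0, 0x46, 0x91, 0x6f]
t1 = [0xfd, 0xa2, 0xd6, 0x5a, 0x83, 0x75, 0x37, 0x63]

RES = [0xfd, 0xa2, 0xd6, 0x5a, 0x83, 0x75, 0x37, 0x63]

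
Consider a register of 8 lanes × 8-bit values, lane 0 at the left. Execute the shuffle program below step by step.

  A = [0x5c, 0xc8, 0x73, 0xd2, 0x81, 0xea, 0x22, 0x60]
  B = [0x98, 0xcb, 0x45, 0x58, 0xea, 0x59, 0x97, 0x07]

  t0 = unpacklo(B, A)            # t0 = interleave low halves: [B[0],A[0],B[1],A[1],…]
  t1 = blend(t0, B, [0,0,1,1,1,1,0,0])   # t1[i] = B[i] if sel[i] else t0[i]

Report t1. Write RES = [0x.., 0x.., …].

t0 = [0x98, 0x5c, 0xcb, 0xc8, 0x45, 0x73, 0x58, 0xd2]
t1 = [0x98, 0x5c, 0x45, 0x58, 0xea, 0x59, 0x58, 0xd2]

RES = [0x98, 0x5c, 0x45, 0x58, 0xea, 0x59, 0x58, 0xd2]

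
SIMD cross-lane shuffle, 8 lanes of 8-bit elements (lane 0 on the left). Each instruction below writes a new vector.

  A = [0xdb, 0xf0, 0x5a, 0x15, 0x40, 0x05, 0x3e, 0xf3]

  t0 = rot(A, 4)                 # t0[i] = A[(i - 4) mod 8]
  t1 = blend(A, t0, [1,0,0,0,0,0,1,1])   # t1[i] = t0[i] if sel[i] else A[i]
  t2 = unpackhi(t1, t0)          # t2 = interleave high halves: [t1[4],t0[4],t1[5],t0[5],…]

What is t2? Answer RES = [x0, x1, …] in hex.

RES = [0x40, 0xdb, 0x05, 0xf0, 0x5a, 0x5a, 0x15, 0x15]

→ t0 |40|05|3e|f3|db|f0|5a|15|
→ t1 |40|f0|5a|15|40|05|5a|15|
→ t2 |40|db|05|f0|5a|5a|15|15|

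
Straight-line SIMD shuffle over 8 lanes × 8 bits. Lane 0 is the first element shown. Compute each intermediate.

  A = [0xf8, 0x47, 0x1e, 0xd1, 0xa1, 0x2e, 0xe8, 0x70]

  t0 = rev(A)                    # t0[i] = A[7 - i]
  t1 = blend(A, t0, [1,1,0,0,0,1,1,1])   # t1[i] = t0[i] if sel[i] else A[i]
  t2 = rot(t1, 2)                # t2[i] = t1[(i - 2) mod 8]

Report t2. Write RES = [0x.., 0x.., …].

  t0: 70 e8 2e a1 d1 1e 47 f8
  t1: 70 e8 1e d1 a1 1e 47 f8
  t2: 47 f8 70 e8 1e d1 a1 1e

RES = [0x47, 0xf8, 0x70, 0xe8, 0x1e, 0xd1, 0xa1, 0x1e]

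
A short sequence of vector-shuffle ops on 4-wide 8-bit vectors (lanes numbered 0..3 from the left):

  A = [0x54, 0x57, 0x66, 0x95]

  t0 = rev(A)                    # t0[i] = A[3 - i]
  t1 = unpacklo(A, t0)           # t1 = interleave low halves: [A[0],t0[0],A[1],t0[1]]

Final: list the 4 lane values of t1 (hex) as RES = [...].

  t0: 95 66 57 54
  t1: 54 95 57 66

RES = [0x54, 0x95, 0x57, 0x66]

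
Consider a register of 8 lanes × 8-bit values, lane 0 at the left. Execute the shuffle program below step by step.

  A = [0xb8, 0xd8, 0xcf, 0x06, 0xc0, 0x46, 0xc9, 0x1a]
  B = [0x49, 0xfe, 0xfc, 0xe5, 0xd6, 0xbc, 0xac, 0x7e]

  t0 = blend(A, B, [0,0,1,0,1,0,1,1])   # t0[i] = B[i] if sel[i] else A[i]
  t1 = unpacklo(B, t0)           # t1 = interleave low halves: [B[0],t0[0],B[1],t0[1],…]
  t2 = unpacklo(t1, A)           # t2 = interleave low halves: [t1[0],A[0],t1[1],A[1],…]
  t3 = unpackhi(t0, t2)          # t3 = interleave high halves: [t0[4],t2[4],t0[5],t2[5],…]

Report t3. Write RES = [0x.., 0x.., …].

RES = [0xd6, 0xfe, 0x46, 0xcf, 0xac, 0xd8, 0x7e, 0x06]

  t0: b8 d8 fc 06 d6 46 ac 7e
  t1: 49 b8 fe d8 fc fc e5 06
  t2: 49 b8 b8 d8 fe cf d8 06
  t3: d6 fe 46 cf ac d8 7e 06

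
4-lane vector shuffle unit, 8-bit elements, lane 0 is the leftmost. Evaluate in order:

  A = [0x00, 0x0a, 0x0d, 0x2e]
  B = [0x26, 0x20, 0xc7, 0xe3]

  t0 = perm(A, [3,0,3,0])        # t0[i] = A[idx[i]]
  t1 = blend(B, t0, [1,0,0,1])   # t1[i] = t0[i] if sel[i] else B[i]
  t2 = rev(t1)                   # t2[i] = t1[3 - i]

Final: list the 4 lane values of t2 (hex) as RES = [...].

  t0: 2e 00 2e 00
  t1: 2e 20 c7 00
  t2: 00 c7 20 2e

RES = [0x00, 0xc7, 0x20, 0x2e]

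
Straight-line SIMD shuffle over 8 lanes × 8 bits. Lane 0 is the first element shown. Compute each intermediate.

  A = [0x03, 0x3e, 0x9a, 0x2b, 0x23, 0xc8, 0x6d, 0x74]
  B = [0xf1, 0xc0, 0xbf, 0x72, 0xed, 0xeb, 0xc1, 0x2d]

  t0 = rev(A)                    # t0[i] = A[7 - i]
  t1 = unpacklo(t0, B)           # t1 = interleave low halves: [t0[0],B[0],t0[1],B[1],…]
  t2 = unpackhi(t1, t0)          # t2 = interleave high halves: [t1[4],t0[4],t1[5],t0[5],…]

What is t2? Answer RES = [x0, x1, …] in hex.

t0 = [0x74, 0x6d, 0xc8, 0x23, 0x2b, 0x9a, 0x3e, 0x03]
t1 = [0x74, 0xf1, 0x6d, 0xc0, 0xc8, 0xbf, 0x23, 0x72]
t2 = [0xc8, 0x2b, 0xbf, 0x9a, 0x23, 0x3e, 0x72, 0x03]

RES = [0xc8, 0x2b, 0xbf, 0x9a, 0x23, 0x3e, 0x72, 0x03]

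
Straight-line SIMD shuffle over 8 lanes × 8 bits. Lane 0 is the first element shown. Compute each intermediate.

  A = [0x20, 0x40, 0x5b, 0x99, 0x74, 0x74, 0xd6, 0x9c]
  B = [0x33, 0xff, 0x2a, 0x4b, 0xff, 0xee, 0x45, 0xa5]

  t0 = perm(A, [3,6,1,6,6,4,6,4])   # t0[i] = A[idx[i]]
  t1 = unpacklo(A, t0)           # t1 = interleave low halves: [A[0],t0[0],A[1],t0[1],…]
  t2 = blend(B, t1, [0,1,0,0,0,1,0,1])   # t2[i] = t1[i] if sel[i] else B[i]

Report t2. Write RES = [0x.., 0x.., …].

RES = [0x33, 0x99, 0x2a, 0x4b, 0xff, 0x40, 0x45, 0xd6]

t0 = [0x99, 0xd6, 0x40, 0xd6, 0xd6, 0x74, 0xd6, 0x74]
t1 = [0x20, 0x99, 0x40, 0xd6, 0x5b, 0x40, 0x99, 0xd6]
t2 = [0x33, 0x99, 0x2a, 0x4b, 0xff, 0x40, 0x45, 0xd6]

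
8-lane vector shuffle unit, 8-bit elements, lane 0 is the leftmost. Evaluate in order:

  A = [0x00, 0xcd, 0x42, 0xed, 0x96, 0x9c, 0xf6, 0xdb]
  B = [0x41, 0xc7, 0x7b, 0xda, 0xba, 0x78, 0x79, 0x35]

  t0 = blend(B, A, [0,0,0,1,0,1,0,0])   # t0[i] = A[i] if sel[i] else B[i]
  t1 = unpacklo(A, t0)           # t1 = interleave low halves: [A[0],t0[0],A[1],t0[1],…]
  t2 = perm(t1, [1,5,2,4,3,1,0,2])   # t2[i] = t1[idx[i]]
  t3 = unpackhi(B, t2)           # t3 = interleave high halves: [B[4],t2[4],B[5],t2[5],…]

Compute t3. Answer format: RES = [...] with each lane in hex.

→ t0 |41|c7|7b|ed|ba|9c|79|35|
→ t1 |00|41|cd|c7|42|7b|ed|ed|
→ t2 |41|7b|cd|42|c7|41|00|cd|
→ t3 |ba|c7|78|41|79|00|35|cd|

RES = [ 0xba  0xc7  0x78  0x41  0x79  0x00  0x35  0xcd ]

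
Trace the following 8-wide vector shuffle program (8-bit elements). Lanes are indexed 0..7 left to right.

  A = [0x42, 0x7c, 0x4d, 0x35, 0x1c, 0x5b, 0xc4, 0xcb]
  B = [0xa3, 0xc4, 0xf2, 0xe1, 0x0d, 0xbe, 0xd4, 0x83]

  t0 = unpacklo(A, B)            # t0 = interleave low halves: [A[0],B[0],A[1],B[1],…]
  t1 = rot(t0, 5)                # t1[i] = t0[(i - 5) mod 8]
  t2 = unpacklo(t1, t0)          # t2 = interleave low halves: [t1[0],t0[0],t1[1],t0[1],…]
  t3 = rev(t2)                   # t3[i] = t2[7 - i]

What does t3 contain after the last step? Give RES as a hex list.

→ t0 |42|a3|7c|c4|4d|f2|35|e1|
→ t1 |c4|4d|f2|35|e1|42|a3|7c|
→ t2 |c4|42|4d|a3|f2|7c|35|c4|
→ t3 |c4|35|7c|f2|a3|4d|42|c4|

RES = [0xc4, 0x35, 0x7c, 0xf2, 0xa3, 0x4d, 0x42, 0xc4]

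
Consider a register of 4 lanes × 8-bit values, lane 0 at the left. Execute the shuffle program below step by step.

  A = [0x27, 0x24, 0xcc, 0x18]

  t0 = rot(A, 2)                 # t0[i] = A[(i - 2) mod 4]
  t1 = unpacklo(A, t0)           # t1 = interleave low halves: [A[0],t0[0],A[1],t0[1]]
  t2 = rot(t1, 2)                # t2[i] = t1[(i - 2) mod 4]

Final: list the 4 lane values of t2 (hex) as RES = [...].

  t0: cc 18 27 24
  t1: 27 cc 24 18
  t2: 24 18 27 cc

RES = [ 0x24  0x18  0x27  0xcc ]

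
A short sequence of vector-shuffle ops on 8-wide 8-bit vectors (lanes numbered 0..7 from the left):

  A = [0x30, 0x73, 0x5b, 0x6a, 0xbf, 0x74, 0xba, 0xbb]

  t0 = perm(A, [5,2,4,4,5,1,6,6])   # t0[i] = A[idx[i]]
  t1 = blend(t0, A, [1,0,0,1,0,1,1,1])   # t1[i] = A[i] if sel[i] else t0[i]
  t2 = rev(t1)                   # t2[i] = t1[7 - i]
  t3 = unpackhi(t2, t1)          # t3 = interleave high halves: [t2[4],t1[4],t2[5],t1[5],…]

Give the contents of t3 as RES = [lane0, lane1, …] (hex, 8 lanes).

RES = [0x6a, 0x74, 0xbf, 0x74, 0x5b, 0xba, 0x30, 0xbb]

→ t0 |74|5b|bf|bf|74|73|ba|ba|
→ t1 |30|5b|bf|6a|74|74|ba|bb|
→ t2 |bb|ba|74|74|6a|bf|5b|30|
→ t3 |6a|74|bf|74|5b|ba|30|bb|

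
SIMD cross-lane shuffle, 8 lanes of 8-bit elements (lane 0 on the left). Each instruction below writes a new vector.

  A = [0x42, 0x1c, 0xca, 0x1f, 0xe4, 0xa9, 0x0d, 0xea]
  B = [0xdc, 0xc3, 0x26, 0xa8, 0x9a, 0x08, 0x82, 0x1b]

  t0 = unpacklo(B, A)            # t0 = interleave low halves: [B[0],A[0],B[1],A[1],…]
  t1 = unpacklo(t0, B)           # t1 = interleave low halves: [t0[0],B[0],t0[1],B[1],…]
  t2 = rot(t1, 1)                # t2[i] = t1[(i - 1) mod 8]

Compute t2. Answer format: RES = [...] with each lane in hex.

RES = [0xa8, 0xdc, 0xdc, 0x42, 0xc3, 0xc3, 0x26, 0x1c]

→ t0 |dc|42|c3|1c|26|ca|a8|1f|
→ t1 |dc|dc|42|c3|c3|26|1c|a8|
→ t2 |a8|dc|dc|42|c3|c3|26|1c|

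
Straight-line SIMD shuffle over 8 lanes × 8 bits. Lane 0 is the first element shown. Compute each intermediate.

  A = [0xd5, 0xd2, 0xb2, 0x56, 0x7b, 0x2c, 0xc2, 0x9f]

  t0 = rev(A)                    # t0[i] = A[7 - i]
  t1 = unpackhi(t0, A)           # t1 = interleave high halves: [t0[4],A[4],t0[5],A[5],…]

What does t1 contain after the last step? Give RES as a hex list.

→ t0 |9f|c2|2c|7b|56|b2|d2|d5|
→ t1 |56|7b|b2|2c|d2|c2|d5|9f|

RES = [ 0x56  0x7b  0xb2  0x2c  0xd2  0xc2  0xd5  0x9f ]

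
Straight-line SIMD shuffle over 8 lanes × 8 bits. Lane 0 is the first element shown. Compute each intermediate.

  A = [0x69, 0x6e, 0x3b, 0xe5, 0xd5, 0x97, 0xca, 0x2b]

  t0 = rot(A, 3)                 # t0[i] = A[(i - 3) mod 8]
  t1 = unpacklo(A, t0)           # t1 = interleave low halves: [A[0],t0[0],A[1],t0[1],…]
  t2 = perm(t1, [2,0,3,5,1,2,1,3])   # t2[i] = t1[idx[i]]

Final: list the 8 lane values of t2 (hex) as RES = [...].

  t0: 97 ca 2b 69 6e 3b e5 d5
  t1: 69 97 6e ca 3b 2b e5 69
  t2: 6e 69 ca 2b 97 6e 97 ca

RES = [ 0x6e  0x69  0xca  0x2b  0x97  0x6e  0x97  0xca ]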